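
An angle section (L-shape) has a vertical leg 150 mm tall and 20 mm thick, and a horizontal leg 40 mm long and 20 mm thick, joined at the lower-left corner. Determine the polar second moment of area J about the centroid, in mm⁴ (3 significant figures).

Decompose the section into non-overlapping parts with the origin at the bottom-left of its bounding rectangle.
Vertical leg: 20 × 150, A = 3 000 mm², y = 75 mm, Ī = 5 625 000 mm⁴.
Horizontal leg (remainder): 20 × 20, A = 400 mm², y = 10 mm, Ī = 13 333 mm⁴.
Centroid: ȳ = ΣA·y / ΣA = 67.353 mm.
Transfer each piece to the centroidal x-axis using Ī + A·d² with d = y − 67.353:
  vertical leg: d = 7.6471 mm → contributes +5 800 433 mm⁴
  horizontal leg (remainder): d = -57.353 mm → contributes +1 329 077 mm⁴
Total I = 7 129 510 mm⁴.
For the y-axis: x̄ = 12.353 mm.
Repeating about the centroidal y-axis gives I_y = 254 510 mm⁴.
Polar second moment: J = I_x + I_y = 7 384 020 mm⁴.

J ≈ 7.38 × 10⁶ mm⁴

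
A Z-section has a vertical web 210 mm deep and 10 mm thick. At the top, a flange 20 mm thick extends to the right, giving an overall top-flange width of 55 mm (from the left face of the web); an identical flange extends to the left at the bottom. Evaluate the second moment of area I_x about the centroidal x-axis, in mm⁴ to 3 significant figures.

Decompose the section into non-overlapping parts with the origin at the bottom-left of its bounding rectangle.
Web: 10 × 210, A = 2 100 mm², y = 105 mm, Ī = 7 717 500 mm⁴.
Top flange (beyond web): 45 × 20, A = 900 mm², y = 200 mm, Ī = 30 000 mm⁴.
Bottom flange (beyond web): 45 × 20, A = 900 mm², y = 10 mm, Ī = 30 000 mm⁴.
Centroid: ȳ = ΣA·y / ΣA = 105 mm.
Transfer each piece to the centroidal x-axis using Ī + A·d² with d = y − 105:
  web: d = 0 mm → contributes +7 717 500 mm⁴
  top flange (beyond web): d = 95 mm → contributes +8 152 500 mm⁴
  bottom flange (beyond web): d = -95 mm → contributes +8 152 500 mm⁴
Total I = 24 022 500 mm⁴.

I_x ≈ 2.40 × 10⁷ mm⁴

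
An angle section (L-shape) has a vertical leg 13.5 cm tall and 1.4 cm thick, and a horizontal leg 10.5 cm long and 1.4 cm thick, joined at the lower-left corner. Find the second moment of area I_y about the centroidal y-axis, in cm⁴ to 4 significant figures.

I_y ≈ 300.8 cm⁴

Decompose the section into non-overlapping parts with the origin at the bottom-left of its bounding rectangle.
Vertical leg: 1.4 × 13.5, A = 18.9 cm², x = 0.7 cm, Ī = 3.087 cm⁴.
Horizontal leg (remainder): 9.1 × 1.4, A = 12.74 cm², x = 5.95 cm, Ī = 87.9166 cm⁴.
Centroid: x̄ = ΣA·x / ΣA = 2.81394 cm.
Transfer each piece to the centroidal y-axis using Ī + A·d² with d = x − 2.81394:
  vertical leg: d = -2.11394 cm → contributes +87.5461 cm⁴
  horizontal leg (remainder): d = 3.13606 cm → contributes +213.213 cm⁴
Total I = 300.759 cm⁴.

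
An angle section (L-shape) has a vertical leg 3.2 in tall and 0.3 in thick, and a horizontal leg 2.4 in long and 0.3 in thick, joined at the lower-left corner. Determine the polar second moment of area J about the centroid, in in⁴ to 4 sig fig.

Break the section into simple shapes (no overlaps), measuring from the bottom-left corner of the bounding box.
Vertical leg: 0.3 × 3.2, A = 0.96 in², y = 1.6 in, Ī = 0.8192 in⁴.
Horizontal leg (remainder): 2.1 × 0.3, A = 0.63 in², y = 0.15 in, Ī = 0.004725 in⁴.
Centroid: ȳ = ΣA·y / ΣA = 1.02547 in.
Transfer each piece to the centroidal x-axis using Ī + A·d² with d = y − 1.02547:
  vertical leg: d = 0.574528 in → contributes +1.13608 in⁴
  horizontal leg (remainder): d = -0.875472 in → contributes +0.487589 in⁴
Total I = 1.62367 in⁴.
For the y-axis: x̄ = 0.625472 in.
Repeating about the centroidal y-axis gives I_y = 0.786468 in⁴.
Polar second moment: J = I_x + I_y = 2.41014 in⁴.

J ≈ 2.410 in⁴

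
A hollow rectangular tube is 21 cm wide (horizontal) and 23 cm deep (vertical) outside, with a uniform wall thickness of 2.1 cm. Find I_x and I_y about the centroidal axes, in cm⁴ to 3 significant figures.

Split into non-overlapping primitives; take the origin at the lower-left of the bounding box.
Outer rectangle: 21 × 23, A = 483 cm², y = 11.5 cm, Ī = 21 292 cm⁴.
Inner void (subtracted): 16.8 × 18.8, A = 315.84 cm², y = 11.5 cm, Ī = 9302.5 cm⁴.
By symmetry the centroid is at mid-height, ȳ = 11.5 cm.
All pieces are centred on the centroidal x-axis, so I = ΣĪ (holes subtracted) = 11 990 cm⁴.
Repeating about the centroidal y-axis gives I_y = 10 322 cm⁴.

I_x ≈ 1.20 × 10⁴ cm⁴, I_y ≈ 1.03 × 10⁴ cm⁴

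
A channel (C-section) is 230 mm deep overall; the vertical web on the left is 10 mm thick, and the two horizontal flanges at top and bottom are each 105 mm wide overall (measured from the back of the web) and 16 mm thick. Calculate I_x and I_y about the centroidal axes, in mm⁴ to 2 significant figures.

I_x ≈ 4.5 × 10⁷ mm⁴, I_y ≈ 5.9 × 10⁶ mm⁴

Treat the section as a set of non-overlapping primitives; coordinates are from the bounding-box lower-left.
Web: 10 × 230, A = 2 300 mm², y = 115 mm, Ī = 10 139 167 mm⁴.
Top flange (beyond web): 95 × 16, A = 1 520 mm², y = 222 mm, Ī = 32 427 mm⁴.
Bottom flange (beyond web): 95 × 16, A = 1 520 mm², y = 8 mm, Ī = 32 427 mm⁴.
By symmetry the centroid is at mid-height, ȳ = 115 mm.
Transfer each piece to the centroidal x-axis using Ī + A·d² with d = y − 115:
  web: d = 0 mm → contributes +10 139 167 mm⁴
  top flange (beyond web): d = 107 mm → contributes +17 434 907 mm⁴
  bottom flange (beyond web): d = -107 mm → contributes +17 434 907 mm⁴
Total I = 45 008 980 mm⁴.
For the y-axis: x̄ = 34.89 mm.
Repeating about the centroidal y-axis gives I_y = 5 914 433 mm⁴.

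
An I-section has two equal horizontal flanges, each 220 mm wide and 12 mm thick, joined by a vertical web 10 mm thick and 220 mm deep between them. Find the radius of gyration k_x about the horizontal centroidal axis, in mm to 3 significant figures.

k_x ≈ 103 mm

Decompose the section into non-overlapping parts with the origin at the bottom-left of its bounding rectangle.
Bottom flange: 220 × 12, A = 2 640 mm², y = 6 mm, Ī = 31 680 mm⁴.
Web: 10 × 220, A = 2 200 mm², y = 122 mm, Ī = 8 873 333 mm⁴.
Top flange: 220 × 12, A = 2 640 mm², y = 238 mm, Ī = 31 680 mm⁴.
By symmetry the centroid is at mid-height, ȳ = 122 mm.
Transfer each piece to the horizontal centroidal axis using Ī + A·d² with d = y − 122:
  bottom flange: d = -116 mm → contributes +35 555 520 mm⁴
  web: d = 0 mm → contributes +8 873 333 mm⁴
  top flange: d = 116 mm → contributes +35 555 520 mm⁴
Total I = 79 984 373 mm⁴.
Radius of gyration: k = √(I/A) = √(79 984 373 / 7 480) = 103.41 mm.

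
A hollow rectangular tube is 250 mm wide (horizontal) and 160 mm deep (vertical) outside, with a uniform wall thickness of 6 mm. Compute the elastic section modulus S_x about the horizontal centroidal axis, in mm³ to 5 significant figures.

Break the section into simple shapes (no overlaps), measuring from the bottom-left corner of the bounding box.
Outer rectangle: 250 × 160, A = 40 000 mm², y = 80 mm, Ī = 85 333 333 mm⁴.
Inner void (subtracted): 238 × 148, A = 35 224 mm², y = 80 mm, Ī = 64 295 541 mm⁴.
By symmetry the centroid is at mid-height, ȳ = 80 mm.
All pieces are centred on the horizontal centroidal axis, so I = ΣĪ (holes subtracted) = 21 037 792 mm⁴.
Extreme fibre distance c = 80 mm; S = I/c = 262972.4 mm³.

S_x ≈ 2.6297 × 10⁵ mm³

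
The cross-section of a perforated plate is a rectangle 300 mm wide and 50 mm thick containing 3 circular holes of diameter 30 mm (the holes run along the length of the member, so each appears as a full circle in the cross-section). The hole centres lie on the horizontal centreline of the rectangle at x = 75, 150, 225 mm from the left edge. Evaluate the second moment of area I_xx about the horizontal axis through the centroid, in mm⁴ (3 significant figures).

Break the section into simple shapes (no overlaps), measuring from the bottom-left corner of the bounding box.
Plate: 300 × 50, A = 15 000 mm², y = 25 mm, Ī = 3 125 000 mm⁴.
Hole 1 (subtracted): ⌀30, A = 706.86 mm², y = 25 mm, Ī = 39 761 mm⁴.
Hole 2 (subtracted): ⌀30, A = 706.86 mm², y = 25 mm, Ī = 39 761 mm⁴.
Hole 3 (subtracted): ⌀30, A = 706.86 mm², y = 25 mm, Ī = 39 761 mm⁴.
By symmetry the centroid is at mid-height, ȳ = 25 mm.
All pieces are centred on the horizontal axis through the centroid, so I = ΣĪ (holes subtracted) = 3 005 718 mm⁴.

I_xx ≈ 3.01 × 10⁶ mm⁴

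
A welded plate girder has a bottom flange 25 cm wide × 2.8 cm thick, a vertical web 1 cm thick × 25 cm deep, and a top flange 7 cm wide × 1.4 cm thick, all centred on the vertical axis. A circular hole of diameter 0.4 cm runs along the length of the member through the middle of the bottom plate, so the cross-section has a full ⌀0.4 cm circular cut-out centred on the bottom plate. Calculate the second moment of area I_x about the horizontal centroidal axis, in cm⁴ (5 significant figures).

I_x ≈ 9786.1 cm⁴

Break the section into simple shapes (no overlaps), measuring from the bottom-left corner of the bounding box.
Bottom plate: 25 × 2.8, A = 70 cm², y = 1.4 cm, Ī = 45.73333 cm⁴.
Web plate: 1 × 25, A = 25 cm², y = 15.3 cm, Ī = 1302.083 cm⁴.
Top plate: 7 × 1.4, A = 9.8 cm², y = 28.5 cm, Ī = 1.600667 cm⁴.
Hole (subtracted): ⌀0.4, A = 0.1256637 cm², y = 1.4 cm, Ī = 0.001256637 cm⁴.
Centroid: ȳ = ΣA·y / ΣA = 7.257023 cm.
Transfer each piece to the horizontal centroidal axis using Ī + A·d² with d = y − 7.257023:
  bottom plate: d = -5.857023 cm → contributes +2447.064 cm⁴
  web plate: d = 8.042977 cm → contributes +2919.32 cm⁴
  top plate: d = 21.24298 cm → contributes +4423.989 cm⁴
  hole: d = -5.857023 cm → contributes −4.312115 cm⁴
Total I = 9786.06 cm⁴.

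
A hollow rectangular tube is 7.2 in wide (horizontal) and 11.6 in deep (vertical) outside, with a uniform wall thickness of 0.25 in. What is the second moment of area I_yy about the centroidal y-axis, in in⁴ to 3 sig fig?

Treat the section as a set of non-overlapping primitives; coordinates are from the bounding-box lower-left.
Outer rectangle: 7.2 × 11.6, A = 83.52 in², x = 3.6 in, Ī = 360.81 in⁴.
Inner void (subtracted): 6.7 × 11.1, A = 74.37 in², x = 3.6 in, Ī = 278.21 in⁴.
By symmetry the centroid is at mid-width, x̄ = 3.6 in.
All pieces are centred on the centroidal y-axis, so I = ΣĪ (holes subtracted) = 82.601 in⁴.

I_yy ≈ 82.6 in⁴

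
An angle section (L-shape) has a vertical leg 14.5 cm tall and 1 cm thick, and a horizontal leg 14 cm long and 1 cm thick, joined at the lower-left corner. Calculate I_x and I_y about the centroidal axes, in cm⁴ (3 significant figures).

I_x ≈ 567 cm⁴, I_y ≈ 520 cm⁴

Treat the section as a set of non-overlapping primitives; coordinates are from the bounding-box lower-left.
Vertical leg: 1 × 14.5, A = 14.5 cm², y = 7.25 cm, Ī = 254.05 cm⁴.
Horizontal leg (remainder): 13 × 1, A = 13 cm², y = 0.5 cm, Ī = 1.0833 cm⁴.
Centroid: ȳ = ΣA·y / ΣA = 4.0591 cm.
Transfer each piece to the centroidal x-axis using Ī + A·d² with d = y − 4.0591:
  vertical leg: d = 3.1909 cm → contributes +401.69 cm⁴
  horizontal leg (remainder): d = -3.5591 cm → contributes +165.76 cm⁴
Total I = 567.45 cm⁴.
For the y-axis: x̄ = 3.8091 cm.
Repeating about the centroidal y-axis gives I_y = 520.16 cm⁴.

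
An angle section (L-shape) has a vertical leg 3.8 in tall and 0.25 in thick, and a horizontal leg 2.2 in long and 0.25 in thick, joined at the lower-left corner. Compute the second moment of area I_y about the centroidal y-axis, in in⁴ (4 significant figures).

I_y ≈ 0.5493 in⁴

Split into non-overlapping primitives; take the origin at the lower-left of the bounding box.
Vertical leg: 0.25 × 3.8, A = 0.95 in², x = 0.125 in, Ī = 0.00494792 in⁴.
Horizontal leg (remainder): 1.95 × 0.25, A = 0.4875 in², x = 1.225 in, Ī = 0.154477 in⁴.
Centroid: x̄ = ΣA·x / ΣA = 0.498043 in.
Transfer each piece to the centroidal y-axis using Ī + A·d² with d = x − 0.498043:
  vertical leg: d = -0.373043 in → contributes +0.137151 in⁴
  horizontal leg (remainder): d = 0.726957 in → contributes +0.412104 in⁴
Total I = 0.549255 in⁴.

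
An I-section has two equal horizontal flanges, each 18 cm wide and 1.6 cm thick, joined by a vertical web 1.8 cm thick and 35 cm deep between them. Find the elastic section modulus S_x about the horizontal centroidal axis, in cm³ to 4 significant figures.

Break the section into simple shapes (no overlaps), measuring from the bottom-left corner of the bounding box.
Bottom flange: 18 × 1.6, A = 28.8 cm², y = 0.8 cm, Ī = 6.144 cm⁴.
Web: 1.8 × 35, A = 63 cm², y = 19.1 cm, Ī = 6431.25 cm⁴.
Top flange: 18 × 1.6, A = 28.8 cm², y = 37.4 cm, Ī = 6.144 cm⁴.
By symmetry the centroid is at mid-height, ȳ = 19.1 cm.
Transfer each piece to the horizontal centroidal axis using Ī + A·d² with d = y − 19.1:
  bottom flange: d = -18.3 cm → contributes +9650.98 cm⁴
  web: d = 0 cm → contributes +6431.25 cm⁴
  top flange: d = 18.3 cm → contributes +9650.98 cm⁴
Total I = 25733.2 cm⁴.
Extreme fibre distance c = 19.1 cm; S = I/c = 1347.29 cm³.

S_x ≈ 1347 cm³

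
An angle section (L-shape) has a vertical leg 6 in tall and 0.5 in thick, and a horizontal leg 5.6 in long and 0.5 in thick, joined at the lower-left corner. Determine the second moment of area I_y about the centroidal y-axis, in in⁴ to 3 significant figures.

I_y ≈ 16.4 in⁴

Treat the section as a set of non-overlapping primitives; coordinates are from the bounding-box lower-left.
Vertical leg: 0.5 × 6, A = 3 in², x = 0.25 in, Ī = 0.0625 in⁴.
Horizontal leg (remainder): 5.1 × 0.5, A = 2.55 in², x = 3.05 in, Ī = 5.5271 in⁴.
Centroid: x̄ = ΣA·x / ΣA = 1.5365 in.
Transfer each piece to the centroidal y-axis using Ī + A·d² with d = x − 1.5365:
  vertical leg: d = -1.2865 in → contributes +5.0276 in⁴
  horizontal leg (remainder): d = 1.5135 in → contributes +11.368 in⁴
Total I = 16.396 in⁴.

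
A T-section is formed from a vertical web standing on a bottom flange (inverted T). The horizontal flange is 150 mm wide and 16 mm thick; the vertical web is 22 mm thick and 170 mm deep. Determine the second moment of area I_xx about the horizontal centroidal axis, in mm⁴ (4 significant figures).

Treat the section as a set of non-overlapping primitives; coordinates are from the bounding-box lower-left.
Flange: 150 × 16, A = 2 400 mm², y = 8 mm, Ī = 51 200 mm⁴.
Web: 22 × 170, A = 3 740 mm², y = 101 mm, Ī = 9 007 167 mm⁴.
Centroid: ȳ = ΣA·y / ΣA = 64.6482 mm.
Transfer each piece to the horizontal centroidal axis using Ī + A·d² with d = y − 64.6482:
  flange: d = -56.6482 mm → contributes +7 752 847 mm⁴
  web: d = 36.3518 mm → contributes +13 949 400 mm⁴
Total I = 21 702 247 mm⁴.

I_xx ≈ 2.170 × 10⁷ mm⁴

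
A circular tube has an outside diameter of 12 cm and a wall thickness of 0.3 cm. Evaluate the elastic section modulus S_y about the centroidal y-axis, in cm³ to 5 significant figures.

Split into non-overlapping primitives; take the origin at the lower-left of the bounding box.
Outer circle: ⌀12, A = 113.0973 cm², x = 6 cm, Ī = 1017.876 cm⁴.
Bore (subtracted): ⌀11.4, A = 102.0703 cm², x = 6 cm, Ī = 829.0664 cm⁴.
By symmetry the centroid is at mid-width, x̄ = 6 cm.
All pieces are centred on the centroidal y-axis, so I = ΣĪ (holes subtracted) = 188.8096 cm⁴.
Extreme fibre distance c = 6 cm; S = I/c = 31.46827 cm³.

S_y ≈ 31.468 cm³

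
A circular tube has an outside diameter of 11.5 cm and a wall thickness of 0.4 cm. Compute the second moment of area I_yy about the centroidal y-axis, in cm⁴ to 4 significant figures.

Break the section into simple shapes (no overlaps), measuring from the bottom-left corner of the bounding box.
Outer circle: ⌀11.5, A = 103.869 cm², x = 5.75 cm, Ī = 858.541 cm⁴.
Bore (subtracted): ⌀10.7, A = 89.9202 cm², x = 5.75 cm, Ī = 643.435 cm⁴.
By symmetry the centroid is at mid-width, x̄ = 5.75 cm.
All pieces are centred on the centroidal y-axis, so I = ΣĪ (holes subtracted) = 215.106 cm⁴.

I_yy ≈ 215.1 cm⁴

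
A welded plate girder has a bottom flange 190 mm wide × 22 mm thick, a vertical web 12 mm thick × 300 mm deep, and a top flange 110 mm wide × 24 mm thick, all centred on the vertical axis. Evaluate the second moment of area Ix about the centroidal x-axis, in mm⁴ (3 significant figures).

Decompose the section into non-overlapping parts with the origin at the bottom-left of its bounding rectangle.
Bottom plate: 190 × 22, A = 4 180 mm², y = 11 mm, Ī = 168 593 mm⁴.
Web plate: 12 × 300, A = 3 600 mm², y = 172 mm, Ī = 27 000 000 mm⁴.
Top plate: 110 × 24, A = 2 640 mm², y = 334 mm, Ī = 126 720 mm⁴.
Centroid: ȳ = ΣA·y / ΣA = 148.46 mm.
Transfer each piece to the centroidal x-axis using Ī + A·d² with d = y − 148.46:
  bottom plate: d = -137.46 mm → contributes +79 149 289 mm⁴
  web plate: d = 23.541 mm → contributes +28 995 088 mm⁴
  top plate: d = 185.54 mm → contributes +91 010 203 mm⁴
Total I = 199 154 581 mm⁴.

Ix ≈ 1.99 × 10⁸ mm⁴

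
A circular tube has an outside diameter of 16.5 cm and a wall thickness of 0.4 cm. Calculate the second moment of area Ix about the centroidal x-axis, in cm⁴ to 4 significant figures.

Treat the section as a set of non-overlapping primitives; coordinates are from the bounding-box lower-left.
Outer circle: ⌀16.5, A = 213.825 cm², y = 8.25 cm, Ī = 3638.36 cm⁴.
Bore (subtracted): ⌀15.7, A = 193.593 cm², y = 8.25 cm, Ī = 2982.42 cm⁴.
By symmetry the centroid is at mid-height, ȳ = 8.25 cm.
All pieces are centred on the centroidal x-axis, so I = ΣĪ (holes subtracted) = 655.942 cm⁴.

Ix ≈ 655.9 cm⁴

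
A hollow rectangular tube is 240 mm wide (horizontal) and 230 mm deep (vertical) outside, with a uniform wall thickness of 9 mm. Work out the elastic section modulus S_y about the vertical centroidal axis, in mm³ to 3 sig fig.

Break the section into simple shapes (no overlaps), measuring from the bottom-left corner of the bounding box.
Outer rectangle: 240 × 230, A = 55 200 mm², x = 120 mm, Ī = 264 960 000 mm⁴.
Inner void (subtracted): 222 × 212, A = 47 064 mm², x = 120 mm, Ī = 193 291 848 mm⁴.
By symmetry the centroid is at mid-width, x̄ = 120 mm.
All pieces are centred on the vertical centroidal axis, so I = ΣĪ (holes subtracted) = 71 668 152 mm⁴.
Extreme fibre distance c = 120 mm; S = I/c = 597 235 mm³.

S_y ≈ 5.97 × 10⁵ mm³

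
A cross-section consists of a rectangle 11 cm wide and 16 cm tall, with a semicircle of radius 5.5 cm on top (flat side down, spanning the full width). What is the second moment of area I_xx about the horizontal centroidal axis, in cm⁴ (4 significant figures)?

I_xx ≈ 7851 cm⁴

Split into non-overlapping primitives; take the origin at the lower-left of the bounding box.
Rectangular body: 11 × 16, A = 176 cm², y = 8 cm, Ī = 3754.67 cm⁴.
Semicircular cap: semicircle r = 5.5, A = 47.5166 cm², y = 18.3343 cm, Ī = 100.434 cm⁴.
Centroid: ȳ = ΣA·y / ΣA = 10.1969 cm.
Transfer each piece to the horizontal centroidal axis using Ī + A·d² with d = y − 10.1969:
  rectangular body: d = -2.19693 cm → contributes +4604.13 cm⁴
  semicircular cap: d = 8.13735 cm → contributes +3246.81 cm⁴
Total I = 7850.94 cm⁴.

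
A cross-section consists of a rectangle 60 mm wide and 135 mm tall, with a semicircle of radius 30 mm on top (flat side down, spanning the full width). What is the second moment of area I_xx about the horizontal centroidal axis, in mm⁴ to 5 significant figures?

Split into non-overlapping primitives; take the origin at the lower-left of the bounding box.
Rectangular body: 60 × 135, A = 8 100 mm², y = 67.5 mm, Ī = 12 301 875 mm⁴.
Semicircular cap: semicircle r = 30, A = 1413.717 mm², y = 147.7324 mm, Ī = 88903.14 mm⁴.
Centroid: ȳ = ΣA·y / ΣA = 79.42235 mm.
Transfer each piece to the horizontal centroidal axis using Ī + A·d² with d = y − 79.42235:
  rectangular body: d = -11.92235 mm → contributes +13 453 229 mm⁴
  semicircular cap: d = 68.31004 mm → contributes +6 685 676 mm⁴
Total I = 20 138 905 mm⁴.

I_xx ≈ 2.0139 × 10⁷ mm⁴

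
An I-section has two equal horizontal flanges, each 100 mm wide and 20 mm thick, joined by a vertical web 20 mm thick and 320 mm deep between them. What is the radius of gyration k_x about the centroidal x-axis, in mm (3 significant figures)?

k_x ≈ 128 mm

Decompose the section into non-overlapping parts with the origin at the bottom-left of its bounding rectangle.
Bottom flange: 100 × 20, A = 2 000 mm², y = 10 mm, Ī = 66 667 mm⁴.
Web: 20 × 320, A = 6 400 mm², y = 180 mm, Ī = 54 613 333 mm⁴.
Top flange: 100 × 20, A = 2 000 mm², y = 350 mm, Ī = 66 667 mm⁴.
By symmetry the centroid is at mid-height, ȳ = 180 mm.
Transfer each piece to the centroidal x-axis using Ī + A·d² with d = y − 180:
  bottom flange: d = -170 mm → contributes +57 866 667 mm⁴
  web: d = 0 mm → contributes +54 613 333 mm⁴
  top flange: d = 170 mm → contributes +57 866 667 mm⁴
Total I = 170 346 667 mm⁴.
Radius of gyration: k = √(I/A) = √(170 346 667 / 10 400) = 127.98 mm.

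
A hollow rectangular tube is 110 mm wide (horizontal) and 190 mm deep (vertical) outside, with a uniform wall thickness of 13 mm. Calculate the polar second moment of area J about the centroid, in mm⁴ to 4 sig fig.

Break the section into simple shapes (no overlaps), measuring from the bottom-left corner of the bounding box.
Outer rectangle: 110 × 190, A = 20 900 mm², y = 95 mm, Ī = 62 874 167 mm⁴.
Inner void (subtracted): 84 × 164, A = 13 776 mm², y = 95 mm, Ī = 30 876 608 mm⁴.
By symmetry the centroid is at mid-height, ȳ = 95 mm.
All pieces are centred on the centroidal x-axis, so I = ΣĪ (holes subtracted) = 31 997 559 mm⁴.
Repeating about the centroidal y-axis gives I_y = 12 973 879 mm⁴.
Polar second moment: J = I_x + I_y = 44 971 437 mm⁴.

J ≈ 4.497 × 10⁷ mm⁴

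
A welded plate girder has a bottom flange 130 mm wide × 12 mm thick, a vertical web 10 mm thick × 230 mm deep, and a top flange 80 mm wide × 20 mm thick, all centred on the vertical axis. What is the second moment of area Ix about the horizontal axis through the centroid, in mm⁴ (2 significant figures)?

Split into non-overlapping primitives; take the origin at the lower-left of the bounding box.
Bottom plate: 130 × 12, A = 1 560 mm², y = 6 mm, Ī = 18 720 mm⁴.
Web plate: 10 × 230, A = 2 300 mm², y = 127 mm, Ī = 10 139 167 mm⁴.
Top plate: 80 × 20, A = 1 600 mm², y = 252 mm, Ī = 53 333 mm⁴.
Centroid: ȳ = ΣA·y / ΣA = 129.1 mm.
Transfer each piece to the horizontal axis through the centroid using Ī + A·d² with d = y − 129.1:
  bottom plate: d = -123.1 mm → contributes +23 642 457 mm⁴
  web plate: d = -2.059 mm → contributes +10 148 914 mm⁴
  top plate: d = 122.9 mm → contributes +24 236 671 mm⁴
Total I = 58 028 041 mm⁴.

Ix ≈ 5.8 × 10⁷ mm⁴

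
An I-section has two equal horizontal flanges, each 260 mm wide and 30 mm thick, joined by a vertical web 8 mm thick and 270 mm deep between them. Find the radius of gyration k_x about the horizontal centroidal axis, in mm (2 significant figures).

k_x ≈ 140 mm

Break the section into simple shapes (no overlaps), measuring from the bottom-left corner of the bounding box.
Bottom flange: 260 × 30, A = 7 800 mm², y = 15 mm, Ī = 585 000 mm⁴.
Web: 8 × 270, A = 2 160 mm², y = 165 mm, Ī = 13 122 000 mm⁴.
Top flange: 260 × 30, A = 7 800 mm², y = 315 mm, Ī = 585 000 mm⁴.
By symmetry the centroid is at mid-height, ȳ = 165 mm.
Transfer each piece to the horizontal centroidal axis using Ī + A·d² with d = y − 165:
  bottom flange: d = -150 mm → contributes +176 085 000 mm⁴
  web: d = 0 mm → contributes +13 122 000 mm⁴
  top flange: d = 150 mm → contributes +176 085 000 mm⁴
Total I = 365 292 000 mm⁴.
Radius of gyration: k = √(I/A) = √(365 292 000 / 17 760) = 143.4 mm.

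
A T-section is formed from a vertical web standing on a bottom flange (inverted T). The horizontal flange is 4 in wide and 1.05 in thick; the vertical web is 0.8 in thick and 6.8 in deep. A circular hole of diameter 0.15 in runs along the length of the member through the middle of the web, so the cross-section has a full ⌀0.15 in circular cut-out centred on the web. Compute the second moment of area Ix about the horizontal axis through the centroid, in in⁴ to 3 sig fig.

Treat the section as a set of non-overlapping primitives; coordinates are from the bounding-box lower-left.
Flange: 4 × 1.05, A = 4.2 in², y = 0.525 in, Ī = 0.38588 in⁴.
Web: 0.8 × 6.8, A = 5.44 in², y = 4.45 in, Ī = 20.962 in⁴.
Hole (subtracted): ⌀0.15, A = 0.017671 in², y = 4.45 in, Ī = 0.00002485 in⁴.
Centroid: ȳ = ΣA·y / ΣA = 2.7368 in.
Transfer each piece to the horizontal axis through the centroid using Ī + A·d² with d = y − 2.7368:
  flange: d = -2.2118 in → contributes +20.932 in⁴
  web: d = 1.7132 in → contributes +36.929 in⁴
  hole: d = 1.7132 in → contributes −0.051892 in⁴
Total I = 57.809 in⁴.

Ix ≈ 57.8 in⁴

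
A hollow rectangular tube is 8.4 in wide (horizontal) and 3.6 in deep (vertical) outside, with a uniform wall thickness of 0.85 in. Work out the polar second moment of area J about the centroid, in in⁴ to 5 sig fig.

Split into non-overlapping primitives; take the origin at the lower-left of the bounding box.
Outer rectangle: 8.4 × 3.6, A = 30.24 in², y = 1.8 in, Ī = 32.6592 in⁴.
Inner void (subtracted): 6.7 × 1.9, A = 12.73 in², y = 1.8 in, Ī = 3.829608 in⁴.
By symmetry the centroid is at mid-height, ȳ = 1.8 in.
All pieces are centred on the centroidal x-axis, so I = ΣĪ (holes subtracted) = 28.82959 in⁴.
Repeating about the centroidal y-axis gives I_y = 130.1904 in⁴.
Polar second moment: J = I_x + I_y = 159.02 in⁴.

J ≈ 159.02 in⁴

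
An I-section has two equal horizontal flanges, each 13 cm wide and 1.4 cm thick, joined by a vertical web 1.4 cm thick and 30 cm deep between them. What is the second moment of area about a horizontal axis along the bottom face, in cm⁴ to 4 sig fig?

Split into non-overlapping primitives; take the origin at the lower-left of the bounding box.
Bottom flange: 13 × 1.4, A = 18.2 cm², y = 0.7 cm, Ī = 2.97267 cm⁴.
Web: 1.4 × 30, A = 42 cm², y = 16.4 cm, Ī = 3 150 cm⁴.
Top flange: 13 × 1.4, A = 18.2 cm², y = 32.1 cm, Ī = 2.97267 cm⁴.
Transfer each piece to a horizontal axis along the bottom face using Ī + A·d² with d = y − 0:
  bottom flange: d = 0.7 cm → contributes +11.8907 cm⁴
  web: d = 16.4 cm → contributes +14446.3 cm⁴
  top flange: d = 32.1 cm → contributes +18756.4 cm⁴
Total I = 33214.6 cm⁴.

I_base ≈ 3.321 × 10⁴ cm⁴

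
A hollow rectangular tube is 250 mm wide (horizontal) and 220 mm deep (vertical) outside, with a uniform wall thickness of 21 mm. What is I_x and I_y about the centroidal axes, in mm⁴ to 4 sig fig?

Treat the section as a set of non-overlapping primitives; coordinates are from the bounding-box lower-left.
Outer rectangle: 250 × 220, A = 55 000 mm², y = 110 mm, Ī = 221 833 333 mm⁴.
Inner void (subtracted): 208 × 178, A = 37 024 mm², y = 110 mm, Ī = 97 755 701 mm⁴.
By symmetry the centroid is at mid-height, ȳ = 110 mm.
All pieces are centred on the centroidal x-axis, so I = ΣĪ (holes subtracted) = 124 077 632 mm⁴.
Repeating about the centroidal y-axis gives I_y = 152 974 472 mm⁴.

I_x ≈ 1.241 × 10⁸ mm⁴, I_y ≈ 1.530 × 10⁸ mm⁴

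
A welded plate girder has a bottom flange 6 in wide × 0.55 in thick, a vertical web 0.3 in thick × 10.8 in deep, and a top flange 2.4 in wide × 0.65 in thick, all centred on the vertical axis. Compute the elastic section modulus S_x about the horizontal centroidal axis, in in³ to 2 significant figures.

S_x ≈ 24 in³

Decompose the section into non-overlapping parts with the origin at the bottom-left of its bounding rectangle.
Bottom plate: 6 × 0.55, A = 3.3 in², y = 0.275 in, Ī = 0.08319 in⁴.
Web plate: 0.3 × 10.8, A = 3.24 in², y = 5.95 in, Ī = 31.49 in⁴.
Top plate: 2.4 × 0.65, A = 1.56 in², y = 11.68 in, Ī = 0.05493 in⁴.
Centroid: ȳ = ΣA·y / ΣA = 4.741 in.
Transfer each piece to the horizontal centroidal axis using Ī + A·d² with d = y − 4.741:
  bottom plate: d = -4.466 in → contributes +65.89 in⁴
  web plate: d = 1.209 in → contributes +36.23 in⁴
  top plate: d = 6.934 in → contributes +75.07 in⁴
Total I = 177.2 in⁴.
Extreme fibre distance c = 7.259 in; S = I/c = 24.41 in³.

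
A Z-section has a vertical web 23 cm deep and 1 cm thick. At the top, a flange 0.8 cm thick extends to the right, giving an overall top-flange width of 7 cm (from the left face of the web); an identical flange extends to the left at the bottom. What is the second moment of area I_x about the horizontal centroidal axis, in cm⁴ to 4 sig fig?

Break the section into simple shapes (no overlaps), measuring from the bottom-left corner of the bounding box.
Web: 1 × 23, A = 23 cm², y = 11.5 cm, Ī = 1013.92 cm⁴.
Top flange (beyond web): 6 × 0.8, A = 4.8 cm², y = 22.6 cm, Ī = 0.256 cm⁴.
Bottom flange (beyond web): 6 × 0.8, A = 4.8 cm², y = 0.4 cm, Ī = 0.256 cm⁴.
Centroid: ȳ = ΣA·y / ΣA = 11.5 cm.
Transfer each piece to the horizontal centroidal axis using Ī + A·d² with d = y − 11.5:
  web: d = 0 cm → contributes +1013.92 cm⁴
  top flange (beyond web): d = 11.1 cm → contributes +591.664 cm⁴
  bottom flange (beyond web): d = -11.1 cm → contributes +591.664 cm⁴
Total I = 2197.24 cm⁴.

I_x ≈ 2197 cm⁴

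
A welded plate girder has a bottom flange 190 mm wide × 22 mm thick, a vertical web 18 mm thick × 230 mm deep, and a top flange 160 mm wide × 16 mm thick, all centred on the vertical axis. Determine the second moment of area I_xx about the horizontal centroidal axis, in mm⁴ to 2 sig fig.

Treat the section as a set of non-overlapping primitives; coordinates are from the bounding-box lower-left.
Bottom plate: 190 × 22, A = 4 180 mm², y = 11 mm, Ī = 168 593 mm⁴.
Web plate: 18 × 230, A = 4 140 mm², y = 137 mm, Ī = 18 250 500 mm⁴.
Top plate: 160 × 16, A = 2 560 mm², y = 260 mm, Ī = 54 613 mm⁴.
Centroid: ȳ = ΣA·y / ΣA = 117.5 mm.
Transfer each piece to the horizontal centroidal axis using Ī + A·d² with d = y − 117.5:
  bottom plate: d = -106.5 mm → contributes +47 608 663 mm⁴
  web plate: d = 19.47 mm → contributes +19 819 397 mm⁴
  top plate: d = 142.5 mm → contributes +52 014 475 mm⁴
Total I = 119 442 535 mm⁴.

I_xx ≈ 1.2 × 10⁸ mm⁴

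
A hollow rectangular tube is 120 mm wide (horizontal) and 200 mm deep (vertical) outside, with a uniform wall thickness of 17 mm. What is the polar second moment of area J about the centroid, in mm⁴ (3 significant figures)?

Split into non-overlapping primitives; take the origin at the lower-left of the bounding box.
Outer rectangle: 120 × 200, A = 24 000 mm², y = 100 mm, Ī = 80 000 000 mm⁴.
Inner void (subtracted): 86 × 166, A = 14 276 mm², y = 100 mm, Ī = 32 782 455 mm⁴.
By symmetry the centroid is at mid-height, ȳ = 100 mm.
All pieces are centred on the centroidal x-axis, so I = ΣĪ (holes subtracted) = 47 217 545 mm⁴.
Repeating about the centroidal y-axis gives I_y = 20 001 225 mm⁴.
Polar second moment: J = I_x + I_y = 67 218 771 mm⁴.

J ≈ 6.72 × 10⁷ mm⁴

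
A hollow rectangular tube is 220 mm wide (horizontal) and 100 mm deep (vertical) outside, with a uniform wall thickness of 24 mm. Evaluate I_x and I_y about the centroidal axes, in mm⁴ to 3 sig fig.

Treat the section as a set of non-overlapping primitives; coordinates are from the bounding-box lower-left.
Outer rectangle: 220 × 100, A = 22 000 mm², y = 50 mm, Ī = 18 333 333 mm⁴.
Inner void (subtracted): 172 × 52, A = 8 944 mm², y = 50 mm, Ī = 2 015 381 mm⁴.
By symmetry the centroid is at mid-height, ȳ = 50 mm.
All pieces are centred on the centroidal x-axis, so I = ΣĪ (holes subtracted) = 16 317 952 mm⁴.
Repeating about the centroidal y-axis gives I_y = 66 683 392 mm⁴.

I_x ≈ 1.63 × 10⁷ mm⁴, I_y ≈ 6.67 × 10⁷ mm⁴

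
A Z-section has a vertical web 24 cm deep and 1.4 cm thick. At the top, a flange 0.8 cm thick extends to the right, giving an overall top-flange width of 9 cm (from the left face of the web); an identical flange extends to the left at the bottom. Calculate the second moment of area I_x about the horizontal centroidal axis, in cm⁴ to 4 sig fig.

Treat the section as a set of non-overlapping primitives; coordinates are from the bounding-box lower-left.
Web: 1.4 × 24, A = 33.6 cm², y = 12 cm, Ī = 1612.8 cm⁴.
Top flange (beyond web): 7.6 × 0.8, A = 6.08 cm², y = 23.6 cm, Ī = 0.324267 cm⁴.
Bottom flange (beyond web): 7.6 × 0.8, A = 6.08 cm², y = 0.4 cm, Ī = 0.324267 cm⁴.
Centroid: ȳ = ΣA·y / ΣA = 12 cm.
Transfer each piece to the horizontal centroidal axis using Ī + A·d² with d = y − 12:
  web: d = 0 cm → contributes +1612.8 cm⁴
  top flange (beyond web): d = 11.6 cm → contributes +818.449 cm⁴
  bottom flange (beyond web): d = -11.6 cm → contributes +818.449 cm⁴
Total I = 3249.7 cm⁴.

I_x ≈ 3250 cm⁴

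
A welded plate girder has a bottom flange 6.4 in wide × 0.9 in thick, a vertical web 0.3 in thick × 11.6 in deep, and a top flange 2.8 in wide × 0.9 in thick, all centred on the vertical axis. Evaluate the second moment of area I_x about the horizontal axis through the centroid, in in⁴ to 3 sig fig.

Break the section into simple shapes (no overlaps), measuring from the bottom-left corner of the bounding box.
Bottom plate: 6.4 × 0.9, A = 5.76 in², y = 0.45 in, Ī = 0.3888 in⁴.
Web plate: 0.3 × 11.6, A = 3.48 in², y = 6.7 in, Ī = 39.022 in⁴.
Top plate: 2.8 × 0.9, A = 2.52 in², y = 12.95 in, Ī = 0.1701 in⁴.
Centroid: ȳ = ΣA·y / ΣA = 4.9781 in.
Transfer each piece to the horizontal axis through the centroid using Ī + A·d² with d = y − 4.9781:
  bottom plate: d = -4.5281 in → contributes +118.49 in⁴
  web plate: d = 1.7219 in → contributes +49.341 in⁴
  top plate: d = 7.9719 in → contributes +160.32 in⁴
Total I = 328.15 in⁴.

I_x ≈ 328 in⁴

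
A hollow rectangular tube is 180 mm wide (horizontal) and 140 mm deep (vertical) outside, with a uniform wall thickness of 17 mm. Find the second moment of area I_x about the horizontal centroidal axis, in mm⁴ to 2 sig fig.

Decompose the section into non-overlapping parts with the origin at the bottom-left of its bounding rectangle.
Outer rectangle: 180 × 140, A = 25 200 mm², y = 70 mm, Ī = 41 160 000 mm⁴.
Inner void (subtracted): 146 × 106, A = 15 476 mm², y = 70 mm, Ī = 14 490 695 mm⁴.
By symmetry the centroid is at mid-height, ȳ = 70 mm.
All pieces are centred on the horizontal centroidal axis, so I = ΣĪ (holes subtracted) = 26 669 305 mm⁴.

I_x ≈ 2.7 × 10⁷ mm⁴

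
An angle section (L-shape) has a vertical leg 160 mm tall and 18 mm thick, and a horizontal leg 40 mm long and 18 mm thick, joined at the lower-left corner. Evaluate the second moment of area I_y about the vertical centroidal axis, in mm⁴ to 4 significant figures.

Break the section into simple shapes (no overlaps), measuring from the bottom-left corner of the bounding box.
Vertical leg: 18 × 160, A = 2 880 mm², x = 9 mm, Ī = 77 760 mm⁴.
Horizontal leg (remainder): 22 × 18, A = 396 mm², x = 29 mm, Ī = 15 972 mm⁴.
Centroid: x̄ = ΣA·x / ΣA = 11.4176 mm.
Transfer each piece to the vertical centroidal axis using Ī + A·d² with d = x − 11.4176:
  vertical leg: d = -2.41758 mm → contributes +94592.7 mm⁴
  horizontal leg (remainder): d = 17.5824 mm → contributes +138 392 mm⁴
Total I = 232 985 mm⁴.

I_y ≈ 2.330 × 10⁵ mm⁴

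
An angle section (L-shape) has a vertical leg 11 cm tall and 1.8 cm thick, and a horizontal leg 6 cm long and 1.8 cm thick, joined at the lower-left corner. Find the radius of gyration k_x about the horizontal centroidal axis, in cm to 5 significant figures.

k_x ≈ 3.4063 cm

Split into non-overlapping primitives; take the origin at the lower-left of the bounding box.
Vertical leg: 1.8 × 11, A = 19.8 cm², y = 5.5 cm, Ī = 199.65 cm⁴.
Horizontal leg (remainder): 4.2 × 1.8, A = 7.56 cm², y = 0.9 cm, Ī = 2.0412 cm⁴.
Centroid: ȳ = ΣA·y / ΣA = 4.228947 cm.
Transfer each piece to the horizontal centroidal axis using Ī + A·d² with d = y − 4.228947:
  vertical leg: d = 1.271053 cm → contributes +231.6384 cm⁴
  horizontal leg (remainder): d = -3.328947 cm → contributes +85.82029 cm⁴
Total I = 317.4587 cm⁴.
Radius of gyration: k = √(I/A) = √(317.4587 / 27.36) = 3.406321 cm.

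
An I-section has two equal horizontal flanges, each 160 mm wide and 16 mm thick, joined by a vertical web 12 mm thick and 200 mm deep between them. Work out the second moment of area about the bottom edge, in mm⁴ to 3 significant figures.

I_base ≈ 1.69 × 10⁸ mm⁴

Decompose the section into non-overlapping parts with the origin at the bottom-left of its bounding rectangle.
Bottom flange: 160 × 16, A = 2 560 mm², y = 8 mm, Ī = 54 613 mm⁴.
Web: 12 × 200, A = 2 400 mm², y = 116 mm, Ī = 8 000 000 mm⁴.
Top flange: 160 × 16, A = 2 560 mm², y = 224 mm, Ī = 54 613 mm⁴.
Transfer each piece to the bottom edge using Ī + A·d² with d = y − 0:
  bottom flange: d = 8 mm → contributes +218 453 mm⁴
  web: d = 116 mm → contributes +40 294 400 mm⁴
  top flange: d = 224 mm → contributes +128 505 173 mm⁴
Total I = 169 018 027 mm⁴.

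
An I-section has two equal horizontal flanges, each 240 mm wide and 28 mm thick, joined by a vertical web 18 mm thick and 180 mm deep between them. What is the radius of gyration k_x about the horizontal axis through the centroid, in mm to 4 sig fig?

k_x ≈ 96.40 mm

Break the section into simple shapes (no overlaps), measuring from the bottom-left corner of the bounding box.
Bottom flange: 240 × 28, A = 6 720 mm², y = 14 mm, Ī = 439 040 mm⁴.
Web: 18 × 180, A = 3 240 mm², y = 118 mm, Ī = 8 748 000 mm⁴.
Top flange: 240 × 28, A = 6 720 mm², y = 222 mm, Ī = 439 040 mm⁴.
By symmetry the centroid is at mid-height, ȳ = 118 mm.
Transfer each piece to the horizontal axis through the centroid using Ī + A·d² with d = y − 118:
  bottom flange: d = -104 mm → contributes +73 122 560 mm⁴
  web: d = 0 mm → contributes +8 748 000 mm⁴
  top flange: d = 104 mm → contributes +73 122 560 mm⁴
Total I = 154 993 120 mm⁴.
Radius of gyration: k = √(I/A) = √(154 993 120 / 16 680) = 96.3958 mm.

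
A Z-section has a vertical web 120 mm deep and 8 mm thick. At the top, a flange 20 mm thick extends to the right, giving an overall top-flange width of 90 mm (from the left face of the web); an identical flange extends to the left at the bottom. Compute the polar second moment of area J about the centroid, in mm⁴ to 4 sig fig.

J ≈ 1.795 × 10⁷ mm⁴

Split into non-overlapping primitives; take the origin at the lower-left of the bounding box.
Web: 8 × 120, A = 960 mm², y = 60 mm, Ī = 1 152 000 mm⁴.
Top flange (beyond web): 82 × 20, A = 1 640 mm², y = 110 mm, Ī = 54666.7 mm⁴.
Bottom flange (beyond web): 82 × 20, A = 1 640 mm², y = 10 mm, Ī = 54666.7 mm⁴.
Centroid: ȳ = ΣA·y / ΣA = 60 mm.
Transfer each piece to the centroidal x-axis using Ī + A·d² with d = y − 60:
  web: d = 0 mm → contributes +1 152 000 mm⁴
  top flange (beyond web): d = 50 mm → contributes +4 154 667 mm⁴
  bottom flange (beyond web): d = -50 mm → contributes +4 154 667 mm⁴
Total I = 9 461 333 mm⁴.
For the y-axis: x̄ = 86 mm.
Repeating about the centroidal y-axis gives I_y = 8 485 013 mm⁴.
Polar second moment: J = I_x + I_y = 17 946 347 mm⁴.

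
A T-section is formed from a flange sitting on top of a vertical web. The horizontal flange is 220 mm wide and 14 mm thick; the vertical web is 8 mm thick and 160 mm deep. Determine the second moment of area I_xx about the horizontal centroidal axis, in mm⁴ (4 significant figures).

I_xx ≈ 9.625 × 10⁶ mm⁴

Decompose the section into non-overlapping parts with the origin at the bottom-left of its bounding rectangle.
Flange: 220 × 14, A = 3 080 mm², y = 167 mm, Ī = 50306.7 mm⁴.
Web: 8 × 160, A = 1 280 mm², y = 80 mm, Ī = 2 730 667 mm⁴.
Centroid: ȳ = ΣA·y / ΣA = 141.459 mm.
Transfer each piece to the horizontal centroidal axis using Ī + A·d² with d = y − 141.459:
  flange: d = 25.5413 mm → contributes +2 059 567 mm⁴
  web: d = -61.4587 mm → contributes +7 565 449 mm⁴
Total I = 9 625 016 mm⁴.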